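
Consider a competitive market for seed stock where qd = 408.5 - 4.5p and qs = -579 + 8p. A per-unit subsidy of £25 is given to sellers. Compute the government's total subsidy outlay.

Government cost = £3125

Pre-subsidy: 408.5 - 4.5p = -579 + 8p gives p* = 79, q* = 53.
With the subsidy, sellers receive ps = pb + 25 for each unit, where pb is the price buyers pay.
Supply in terms of pb becomes qs = -579 + 8(pb + 25) = -379 + 8pb. Setting this equal to demand: 408.5 - 4.5pb = -379 + 8pb, so pb = 63.
Sellers receive ps = 63 + 25 = 88; q' = 408.5 − 4.5·63 = 125.
Government outlay = subsidy × quantity = 25 × 125 = 3125.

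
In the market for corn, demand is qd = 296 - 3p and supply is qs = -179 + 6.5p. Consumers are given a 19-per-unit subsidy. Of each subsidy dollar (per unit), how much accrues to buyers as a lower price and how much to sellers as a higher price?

Pre-subsidy: 296 - 3p = -179 + 6.5p gives p* = 50, q* = 146.
With the rebate, buyers effectively pay pb = ps − 19, where ps is the price sellers receive.
Demand in terms of ps becomes qd = 296 − 3(ps − 19) = 353 - 3ps. Setting this equal to supply: 353 - 3ps = -179 + 6.5ps, so ps = 56.
Buyers pay pb = 56 − 19 = 37; q' = -179 + 6.5·56 = 185.
Buyers' price falls by p* − pb = 50 − 37 = 13; sellers' price rises by ps − p* = 56 − 50 = 6.

Buyers gain 13 per unit; sellers gain 6 per unit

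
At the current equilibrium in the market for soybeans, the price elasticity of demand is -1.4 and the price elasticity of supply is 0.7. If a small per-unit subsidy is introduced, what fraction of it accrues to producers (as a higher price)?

Producer share = 2/3

For a small subsidy around the equilibrium, the benefit split depends on the relative slopes, which at a point are proportional to the elasticities.
Buyer share = εs/(εs + |εd|) = 0.7/(0.7 + 1.4) = 1/3; seller share = |εd|/(εs + |εd|) = 2/3.
So producers capture 2/3 of the subsidy.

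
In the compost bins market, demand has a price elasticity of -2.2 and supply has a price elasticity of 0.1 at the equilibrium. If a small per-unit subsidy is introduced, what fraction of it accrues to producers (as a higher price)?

For a small subsidy around the equilibrium, the benefit split depends on the relative slopes, which at a point are proportional to the elasticities.
Buyer share = εs/(εs + |εd|) = 0.1/(0.1 + 2.2) = 1/23; seller share = |εd|/(εs + |εd|) = 22/23.
So producers capture 22/23 of the subsidy.

Producer share = 22/23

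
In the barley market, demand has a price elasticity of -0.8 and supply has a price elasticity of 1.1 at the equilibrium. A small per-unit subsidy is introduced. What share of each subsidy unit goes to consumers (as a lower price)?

Consumer share = 11/19

For a small subsidy around the equilibrium, the benefit split depends on the relative slopes, which at a point are proportional to the elasticities.
Buyer share = εs/(εs + |εd|) = 1.1/(1.1 + 0.8) = 11/19; seller share = |εd|/(εs + |εd|) = 8/19.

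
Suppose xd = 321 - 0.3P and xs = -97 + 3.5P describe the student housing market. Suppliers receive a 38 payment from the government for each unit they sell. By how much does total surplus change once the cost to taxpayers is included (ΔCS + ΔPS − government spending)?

Net change in total surplus = -199.5

Pre-subsidy: 321 - 0.3P = -97 + 3.5P gives P* = 110, x* = 288.
With the subsidy, sellers receive Ps = Pb + 38 for each unit, where Pb is the price buyers pay.
Supply in terms of Pb becomes xs = -97 + 3.5(Pb + 38) = 36 + 3.5Pb. Setting this equal to demand: 321 - 0.3Pb = 36 + 3.5Pb, so Pb = 75.
Sellers receive Ps = 75 + 38 = 113; x' = 321 − 0.3·75 = 298.5.
ΔCS = ½(288 + 298.5)(110 − 75) = 10263.75; ΔPS = ½(288 + 298.5)(113 − 110) = 879.75.
Government spending = 38 × 298.5 = 11343.
Net change = 10263.75 + 879.75 − 11343 = -199.5. The loss equals the DWL triangle ½·38·10.5.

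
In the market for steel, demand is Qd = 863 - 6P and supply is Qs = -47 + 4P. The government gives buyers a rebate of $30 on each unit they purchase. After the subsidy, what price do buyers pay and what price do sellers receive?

Buyers pay $79; sellers receive $109

Pre-subsidy: 863 - 6P = -47 + 4P gives P* = 91, Q* = 317.
With the rebate, buyers effectively pay Pb = Ps − 30, where Ps is the price sellers receive.
Demand in terms of Ps becomes Qd = 863 − 6(Ps − 30) = 1043 - 6Ps. Setting this equal to supply: 1043 - 6Ps = -47 + 4Ps, so Ps = 109.
Buyers pay Pb = 109 − 30 = 79; Q' = -47 + 4·109 = 389.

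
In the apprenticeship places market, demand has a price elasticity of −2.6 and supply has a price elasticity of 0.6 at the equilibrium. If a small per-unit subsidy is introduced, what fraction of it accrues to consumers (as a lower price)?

For a small subsidy around the equilibrium, the benefit split depends on the relative slopes, which at a point are proportional to the elasticities.
Buyer share = εs/(εs + |εd|) = 0.6/(0.6 + 2.6) = 0.1875; seller share = |εd|/(εs + |εd|) = 0.8125.

Consumer share = 0.1875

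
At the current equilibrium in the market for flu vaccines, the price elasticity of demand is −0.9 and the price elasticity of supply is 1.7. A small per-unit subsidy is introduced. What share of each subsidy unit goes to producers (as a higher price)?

For a small subsidy around the equilibrium, the benefit split depends on the relative slopes, which at a point are proportional to the elasticities.
Buyer share = εs/(εs + |εd|) = 1.7/(1.7 + 0.9) = 17/26; seller share = |εd|/(εs + |εd|) = 9/26.
So producers capture 9/26 of the subsidy.

Producer share = 9/26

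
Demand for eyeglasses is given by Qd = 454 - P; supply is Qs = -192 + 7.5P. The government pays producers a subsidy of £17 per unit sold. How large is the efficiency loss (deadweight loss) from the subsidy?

Pre-subsidy: 454 - P = -192 + 7.5P gives P* = 76, Q* = 378.
With the subsidy, sellers receive Ps = Pb + 17 for each unit, where Pb is the price buyers pay.
Supply in terms of Pb becomes Qs = -192 + 7.5(Pb + 17) = -64.5 + 7.5Pb. Setting this equal to demand: 454 - Pb = -64.5 + 7.5Pb, so Pb = 61.
Sellers receive Ps = 61 + 17 = 78; Q' = 454 − 1·61 = 393.
The subsidy expands output by 393 − 378 = 15 past the efficient level; on those units the gap between marginal cost and willingness to pay runs from 0 up to 17.
DWL = ½ × 17 × 15 = 127.5.

Deadweight loss = £127.5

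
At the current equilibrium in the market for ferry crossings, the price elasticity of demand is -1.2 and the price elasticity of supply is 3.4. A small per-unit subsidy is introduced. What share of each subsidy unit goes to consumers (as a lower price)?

Consumer share = 17/23

For a small subsidy around the equilibrium, the benefit split depends on the relative slopes, which at a point are proportional to the elasticities.
Buyer share = εs/(εs + |εd|) = 3.4/(3.4 + 1.2) = 17/23; seller share = |εd|/(εs + |εd|) = 6/23.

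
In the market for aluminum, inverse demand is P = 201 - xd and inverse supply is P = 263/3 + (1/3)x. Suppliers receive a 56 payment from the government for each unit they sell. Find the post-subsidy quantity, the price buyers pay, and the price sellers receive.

Pre-subsidy: 201 - x = 263/3 + (1/3)x gives x* = 85 and P* = 116.
With the subsidy, sellers receive Ps = Pb + 56 for each unit, where Pb is the price buyers pay.
On the curves, Pb = 201 - x and Ps = 263/3 + (1/3)x; the wedge Ps − Pb = 56 gives 263/3 + (1/3)x − (201 - x) = 56, so x' = 127.
Then Pb = 201 − 1·127 = 74 and Ps = 263/3 + (1/3)·127 = 130.

x' = 127; buyers pay 74; sellers receive 130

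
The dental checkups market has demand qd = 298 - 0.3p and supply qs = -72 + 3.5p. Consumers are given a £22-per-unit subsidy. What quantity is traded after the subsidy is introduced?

q' = 10445/38

Pre-subsidy: 298 - 0.3p = -72 + 3.5p gives p* = 1850/19, q* = 5107/19.
With the rebate, buyers effectively pay pb = ps − 22, where ps is the price sellers receive.
Demand in terms of ps becomes qd = 298 − 0.3(ps − 22) = 304.6 - 0.3ps. Setting this equal to supply: 304.6 - 0.3ps = -72 + 3.5ps, so ps = 1883/19.
Buyers pay pb = 1883/19 − 22 = 1465/19; q' = -72 + 3.5·(1883/19) = 10445/38.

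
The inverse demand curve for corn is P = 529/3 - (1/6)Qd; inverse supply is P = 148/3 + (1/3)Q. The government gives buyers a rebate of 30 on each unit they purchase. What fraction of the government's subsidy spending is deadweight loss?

DWL / government spending = 15/157

Pre-subsidy: 529/3 - (1/6)Q = 148/3 + (1/3)Q gives Q* = 254 and P* = 134.
With the rebate, buyers effectively pay Pb = Ps − 30, where Ps is the price sellers receive.
On the curves, Pb = 529/3 - (1/6)Q and Ps = 148/3 + (1/3)Q; the wedge Ps − Pb = 30 gives 148/3 + (1/3)Q − (529/3 - (1/6)Q) = 30, so Q' = 314.
Then Pb = 529/3 − (1/6)·314 = 124 and Ps = 148/3 + (1/3)·314 = 154.
ΔCS = ½(254 + 314)(134 − 124) = 2840; ΔPS = ½(254 + 314)(154 − 134) = 5680.
Government spending = 30 × 314 = 9420.
DWL = ½ × 30 × (314 − 254) = 900; fraction = 900 / 9420 = 15/157.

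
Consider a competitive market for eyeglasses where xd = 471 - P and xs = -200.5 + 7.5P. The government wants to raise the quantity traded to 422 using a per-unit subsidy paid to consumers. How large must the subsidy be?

At x = 422, invert demand for the buyer price: Pb = (471 − 422)/1 = 49; invert supply for the seller price: Ps = (422 − (-200.5))/7.5 = 83.
The subsidy must fill the gap: s = Ps − Pb = 83 − 49 = 34.

Required subsidy s = 34 per unit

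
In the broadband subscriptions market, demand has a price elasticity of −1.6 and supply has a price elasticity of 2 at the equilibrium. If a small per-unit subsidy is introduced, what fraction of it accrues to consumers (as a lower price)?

For a small subsidy around the equilibrium, the benefit split depends on the relative slopes, which at a point are proportional to the elasticities.
Buyer share = εs/(εs + |εd|) = 2/(2 + 1.6) = 5/9; seller share = |εd|/(εs + |εd|) = 4/9.

Consumer share = 5/9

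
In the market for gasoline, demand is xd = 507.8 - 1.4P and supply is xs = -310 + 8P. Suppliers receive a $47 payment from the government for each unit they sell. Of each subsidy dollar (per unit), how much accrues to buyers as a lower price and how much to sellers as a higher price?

Buyers gain $40 per unit; sellers gain $7 per unit

Pre-subsidy: 507.8 - 1.4P = -310 + 8P gives P* = 87, x* = 386.
With the subsidy, sellers receive Ps = Pb + 47 for each unit, where Pb is the price buyers pay.
Supply in terms of Pb becomes xs = -310 + 8(Pb + 47) = 66 + 8Pb. Setting this equal to demand: 507.8 - 1.4Pb = 66 + 8Pb, so Pb = 47.
Sellers receive Ps = 47 + 47 = 94; x' = 507.8 − 1.4·47 = 442.
Buyers' price falls by P* − Pb = 87 − 47 = 40; sellers' price rises by Ps − P* = 94 − 87 = 7.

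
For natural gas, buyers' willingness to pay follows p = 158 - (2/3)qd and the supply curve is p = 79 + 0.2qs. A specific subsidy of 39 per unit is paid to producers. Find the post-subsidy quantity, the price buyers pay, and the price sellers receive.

Pre-subsidy: 158 - (2/3)q = 79 + 0.2q gives q* = 1185/13 and p* = 1264/13.
With the subsidy, sellers receive ps = pb + 39 for each unit, where pb is the price buyers pay.
On the curves, pb = 158 - (2/3)q and ps = 79 + 0.2q; the wedge ps − pb = 39 gives 79 + 0.2q − (158 - (2/3)q) = 39, so q' = 1770/13.
Then pb = 158 − (2/3)·(1770/13) = 874/13 and ps = 79 + 0.2·(1770/13) = 1381/13.

q' = 1770/13; buyers pay 874/13; sellers receive 1381/13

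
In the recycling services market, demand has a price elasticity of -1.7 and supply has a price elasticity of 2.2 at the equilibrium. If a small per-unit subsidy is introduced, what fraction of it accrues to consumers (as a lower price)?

For a small subsidy around the equilibrium, the benefit split depends on the relative slopes, which at a point are proportional to the elasticities.
Buyer share = εs/(εs + |εd|) = 2.2/(2.2 + 1.7) = 22/39; seller share = |εd|/(εs + |εd|) = 17/39.

Consumer share = 22/39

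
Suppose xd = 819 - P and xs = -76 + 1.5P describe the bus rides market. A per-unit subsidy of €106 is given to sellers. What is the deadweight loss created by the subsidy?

Deadweight loss = €3370.8

Pre-subsidy: 819 - P = -76 + 1.5P gives P* = 358, x* = 461.
With the subsidy, sellers receive Ps = Pb + 106 for each unit, where Pb is the price buyers pay.
Supply in terms of Pb becomes xs = -76 + 1.5(Pb + 106) = 83 + 1.5Pb. Setting this equal to demand: 819 - Pb = 83 + 1.5Pb, so Pb = 294.4.
Sellers receive Ps = 294.4 + 106 = 400.4; x' = 819 − 1·294.4 = 524.6.
The subsidy expands output by 524.6 − 461 = 63.6 past the efficient level; on those units the gap between marginal cost and willingness to pay runs from 0 up to 106.
DWL = ½ × 106 × 63.6 = 3370.8.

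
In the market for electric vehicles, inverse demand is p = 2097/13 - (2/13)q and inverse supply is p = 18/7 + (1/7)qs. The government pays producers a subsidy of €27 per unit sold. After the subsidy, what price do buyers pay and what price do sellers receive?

Buyers pay €65; sellers receive €92

Pre-subsidy: 2097/13 - (2/13)q = 18/7 + (1/7)q gives q* = 535 and p* = 79.
With the subsidy, sellers receive ps = pb + 27 for each unit, where pb is the price buyers pay.
On the curves, pb = 2097/13 - (2/13)q and ps = 18/7 + (1/7)q; the wedge ps − pb = 27 gives 18/7 + (1/7)q − (2097/13 - (2/13)q) = 27, so q' = 626.
Then pb = 2097/13 − (2/13)·626 = 65 and ps = 18/7 + (1/7)·626 = 92.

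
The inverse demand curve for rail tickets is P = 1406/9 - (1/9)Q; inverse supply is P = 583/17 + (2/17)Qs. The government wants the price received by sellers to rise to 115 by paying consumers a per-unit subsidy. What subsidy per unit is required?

At a seller price of 115, quantity supplied is -291.5 + 8.5·115 = 686.
Buyers absorb 686 only when they pay Pb = 1406/9 − (1/9)·686 = 80.
s = Ps − Pb = 115 − 80 = 35.

Required subsidy s = 35 per unit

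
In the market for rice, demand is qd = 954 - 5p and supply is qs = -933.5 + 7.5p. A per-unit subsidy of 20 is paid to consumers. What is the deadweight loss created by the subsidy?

Pre-subsidy: 954 - 5p = -933.5 + 7.5p gives p* = 151, q* = 199.
With the rebate, buyers effectively pay pb = ps − 20, where ps is the price sellers receive.
Demand in terms of ps becomes qd = 954 − 5(ps − 20) = 1054 - 5ps. Setting this equal to supply: 1054 - 5ps = -933.5 + 7.5ps, so ps = 159.
Buyers pay pb = 159 − 20 = 139; q' = -933.5 + 7.5·159 = 259.
The subsidy expands output by 259 − 199 = 60 past the efficient level; on those units the gap between marginal cost and willingness to pay runs from 0 up to 20.
DWL = ½ × 20 × 60 = 600.

Deadweight loss = 600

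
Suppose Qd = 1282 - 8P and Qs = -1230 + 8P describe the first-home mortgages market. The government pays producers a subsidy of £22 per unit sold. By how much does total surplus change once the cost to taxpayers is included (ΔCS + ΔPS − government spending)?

Pre-subsidy: 1282 - 8P = -1230 + 8P gives P* = 157, Q* = 26.
With the subsidy, sellers receive Ps = Pb + 22 for each unit, where Pb is the price buyers pay.
Supply in terms of Pb becomes Qs = -1230 + 8(Pb + 22) = -1054 + 8Pb. Setting this equal to demand: 1282 - 8Pb = -1054 + 8Pb, so Pb = 146.
Sellers receive Ps = 146 + 22 = 168; Q' = 1282 − 8·146 = 114.
ΔCS = ½(26 + 114)(157 − 146) = 770; ΔPS = ½(26 + 114)(168 − 157) = 770.
Government spending = 22 × 114 = 2508.
Net change = 770 + 770 − 2508 = -968. The loss equals the DWL triangle ½·22·88.

Net change in total surplus = -£968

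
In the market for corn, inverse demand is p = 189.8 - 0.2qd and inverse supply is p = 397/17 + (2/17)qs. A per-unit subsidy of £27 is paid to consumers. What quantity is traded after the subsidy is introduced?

q' = 609

Pre-subsidy: 189.8 - 0.2q = 397/17 + (2/17)q gives q* = 524 and p* = 85.
With the rebate, buyers effectively pay pb = ps − 27, where ps is the price sellers receive.
On the curves, pb = 189.8 - 0.2q and ps = 397/17 + (2/17)q; the wedge ps − pb = 27 gives 397/17 + (2/17)q − (189.8 - 0.2q) = 27, so q' = 609.
Then pb = 189.8 − 0.2·609 = 68 and ps = 397/17 + (2/17)·609 = 95.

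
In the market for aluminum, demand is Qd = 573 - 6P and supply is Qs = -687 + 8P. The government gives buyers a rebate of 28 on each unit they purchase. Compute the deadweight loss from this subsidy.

Pre-subsidy: 573 - 6P = -687 + 8P gives P* = 90, Q* = 33.
With the rebate, buyers effectively pay Pb = Ps − 28, where Ps is the price sellers receive.
Demand in terms of Ps becomes Qd = 573 − 6(Ps − 28) = 741 - 6Ps. Setting this equal to supply: 741 - 6Ps = -687 + 8Ps, so Ps = 102.
Buyers pay Pb = 102 − 28 = 74; Q' = -687 + 8·102 = 129.
The subsidy expands output by 129 − 33 = 96 past the efficient level; on those units the gap between marginal cost and willingness to pay runs from 0 up to 28.
DWL = ½ × 28 × 96 = 1344.

Deadweight loss = 1344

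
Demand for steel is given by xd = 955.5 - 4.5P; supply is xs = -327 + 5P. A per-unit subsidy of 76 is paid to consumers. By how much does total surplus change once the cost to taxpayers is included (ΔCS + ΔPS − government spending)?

Net change in total surplus = -6840

Pre-subsidy: 955.5 - 4.5P = -327 + 5P gives P* = 135, x* = 348.
With the rebate, buyers effectively pay Pb = Ps − 76, where Ps is the price sellers receive.
Demand in terms of Ps becomes xd = 955.5 − 4.5(Ps − 76) = 1297.5 - 4.5Ps. Setting this equal to supply: 1297.5 - 4.5Ps = -327 + 5Ps, so Ps = 171.
Buyers pay Pb = 171 − 76 = 95; x' = -327 + 5·171 = 528.
ΔCS = ½(348 + 528)(135 − 95) = 17520; ΔPS = ½(348 + 528)(171 − 135) = 15768.
Government spending = 76 × 528 = 40128.
Net change = 17520 + 15768 − 40128 = -6840. The loss equals the DWL triangle ½·76·180.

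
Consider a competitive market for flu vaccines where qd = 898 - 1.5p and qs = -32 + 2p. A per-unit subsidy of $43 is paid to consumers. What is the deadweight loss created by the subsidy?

Deadweight loss = 5547/7

Pre-subsidy: 898 - 1.5p = -32 + 2p gives p* = 1860/7, q* = 3496/7.
With the rebate, buyers effectively pay pb = ps − 43, where ps is the price sellers receive.
Demand in terms of ps becomes qd = 898 − 1.5(ps − 43) = 962.5 - 1.5ps. Setting this equal to supply: 962.5 - 1.5ps = -32 + 2ps, so ps = 1989/7.
Buyers pay pb = 1989/7 − 43 = 1688/7; q' = -32 + 2·(1989/7) = 3754/7.
The subsidy expands output by 3754/7 − 3496/7 = 258/7 past the efficient level; on those units the gap between marginal cost and willingness to pay runs from 0 up to 43.
DWL = ½ × 43 × 258/7 = 5547/7.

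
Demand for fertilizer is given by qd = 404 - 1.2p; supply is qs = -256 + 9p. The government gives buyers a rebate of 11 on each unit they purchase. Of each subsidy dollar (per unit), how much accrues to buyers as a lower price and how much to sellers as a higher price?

Pre-subsidy: 404 - 1.2p = -256 + 9p gives p* = 1100/17, q* = 5548/17.
With the rebate, buyers effectively pay pb = ps − 11, where ps is the price sellers receive.
Demand in terms of ps becomes qd = 404 − 1.2(ps − 11) = 417.2 - 1.2ps. Setting this equal to supply: 417.2 - 1.2ps = -256 + 9ps, so ps = 66.
Buyers pay pb = 66 − 11 = 55; q' = -256 + 9·66 = 338.
Buyers' price falls by p* − pb = 1100/17 − 55 = 165/17; sellers' price rises by ps − p* = 66 − 1100/17 = 22/17.

Buyers gain 165/17 per unit; sellers gain 22/17 per unit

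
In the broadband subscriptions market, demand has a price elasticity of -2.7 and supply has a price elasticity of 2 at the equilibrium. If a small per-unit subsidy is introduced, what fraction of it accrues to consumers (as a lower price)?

For a small subsidy around the equilibrium, the benefit split depends on the relative slopes, which at a point are proportional to the elasticities.
Buyer share = εs/(εs + |εd|) = 2/(2 + 2.7) = 20/47; seller share = |εd|/(εs + |εd|) = 27/47.

Consumer share = 20/47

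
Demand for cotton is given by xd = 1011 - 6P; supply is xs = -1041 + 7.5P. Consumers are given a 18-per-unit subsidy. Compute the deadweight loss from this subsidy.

Pre-subsidy: 1011 - 6P = -1041 + 7.5P gives P* = 152, x* = 99.
With the rebate, buyers effectively pay Pb = Ps − 18, where Ps is the price sellers receive.
Demand in terms of Ps becomes xd = 1011 − 6(Ps − 18) = 1119 - 6Ps. Setting this equal to supply: 1119 - 6Ps = -1041 + 7.5Ps, so Ps = 160.
Buyers pay Pb = 160 − 18 = 142; x' = -1041 + 7.5·160 = 159.
The subsidy expands output by 159 − 99 = 60 past the efficient level; on those units the gap between marginal cost and willingness to pay runs from 0 up to 18.
DWL = ½ × 18 × 60 = 540.

Deadweight loss = 540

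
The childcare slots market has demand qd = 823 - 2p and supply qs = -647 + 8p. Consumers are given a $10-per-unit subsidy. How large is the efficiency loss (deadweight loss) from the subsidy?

Pre-subsidy: 823 - 2p = -647 + 8p gives p* = 147, q* = 529.
With the rebate, buyers effectively pay pb = ps − 10, where ps is the price sellers receive.
Demand in terms of ps becomes qd = 823 − 2(ps − 10) = 843 - 2ps. Setting this equal to supply: 843 - 2ps = -647 + 8ps, so ps = 149.
Buyers pay pb = 149 − 10 = 139; q' = -647 + 8·149 = 545.
The subsidy expands output by 545 − 529 = 16 past the efficient level; on those units the gap between marginal cost and willingness to pay runs from 0 up to 10.
DWL = ½ × 10 × 16 = 80.

Deadweight loss = $80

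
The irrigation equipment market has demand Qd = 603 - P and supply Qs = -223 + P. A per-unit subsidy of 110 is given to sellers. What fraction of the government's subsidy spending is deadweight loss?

Pre-subsidy: 603 - P = -223 + P gives P* = 413, Q* = 190.
With the subsidy, sellers receive Ps = Pb + 110 for each unit, where Pb is the price buyers pay.
Supply in terms of Pb becomes Qs = -223 + 1(Pb + 110) = -113 + Pb. Setting this equal to demand: 603 - Pb = -113 + Pb, so Pb = 358.
Sellers receive Ps = 358 + 110 = 468; Q' = 603 − 1·358 = 245.
ΔCS = ½(190 + 245)(413 − 358) = 11962.5; ΔPS = ½(190 + 245)(468 − 413) = 11962.5.
Government spending = 110 × 245 = 26950.
DWL = ½ × 110 × (245 − 190) = 3025; fraction = 3025 / 26950 = 11/98.

DWL / government spending = 11/98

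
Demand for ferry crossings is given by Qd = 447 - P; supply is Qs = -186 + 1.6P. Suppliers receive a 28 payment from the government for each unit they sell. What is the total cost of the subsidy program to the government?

Government cost = 80360/13

Pre-subsidy: 447 - P = -186 + 1.6P gives P* = 3165/13, Q* = 2646/13.
With the subsidy, sellers receive Ps = Pb + 28 for each unit, where Pb is the price buyers pay.
Supply in terms of Pb becomes Qs = -186 + 1.6(Pb + 28) = -141.2 + 1.6Pb. Setting this equal to demand: 447 - Pb = -141.2 + 1.6Pb, so Pb = 2941/13.
Sellers receive Ps = 2941/13 + 28 = 3305/13; Q' = 447 − 1·(2941/13) = 2870/13.
Government outlay = subsidy × quantity = 28 × 2870/13 = 80360/13.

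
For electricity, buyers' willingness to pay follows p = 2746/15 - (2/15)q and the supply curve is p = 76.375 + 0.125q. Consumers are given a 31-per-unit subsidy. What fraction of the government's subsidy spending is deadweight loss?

Pre-subsidy: 2746/15 - (2/15)q = 76.375 + 0.125q gives q* = 413 and p* = 128.
With the rebate, buyers effectively pay pb = ps − 31, where ps is the price sellers receive.
On the curves, pb = 2746/15 - (2/15)q and ps = 76.375 + 0.125q; the wedge ps − pb = 31 gives 76.375 + 0.125q − (2746/15 - (2/15)q) = 31, so q' = 533.
Then pb = 2746/15 − (2/15)·533 = 112 and ps = 76.375 + 0.125·533 = 143.
ΔCS = ½(413 + 533)(128 − 112) = 7568; ΔPS = ½(413 + 533)(143 − 128) = 7095.
Government spending = 31 × 533 = 16523.
DWL = ½ × 31 × (533 − 413) = 1860; fraction = 1860 / 16523 = 60/533.

DWL / government spending = 60/533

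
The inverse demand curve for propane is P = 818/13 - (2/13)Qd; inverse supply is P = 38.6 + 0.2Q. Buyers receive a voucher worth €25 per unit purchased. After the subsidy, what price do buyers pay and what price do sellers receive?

Pre-subsidy: 818/13 - (2/13)Q = 38.6 + 0.2Q gives Q* = 1581/23 and P* = 1204/23.
With the rebate, buyers effectively pay Pb = Ps − 25, where Ps is the price sellers receive.
On the curves, Pb = 818/13 - (2/13)Q and Ps = 38.6 + 0.2Q; the wedge Ps − Pb = 25 gives 38.6 + 0.2Q − (818/13 - (2/13)Q) = 25, so Q' = 3206/23.
Then Pb = 818/13 − (2/13)·(3206/23) = 954/23 and Ps = 38.6 + 0.2·(3206/23) = 1529/23.

Buyers pay 954/23; sellers receive 1529/23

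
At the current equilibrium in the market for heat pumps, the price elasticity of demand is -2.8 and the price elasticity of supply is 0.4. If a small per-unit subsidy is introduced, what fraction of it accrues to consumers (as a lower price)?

For a small subsidy around the equilibrium, the benefit split depends on the relative slopes, which at a point are proportional to the elasticities.
Buyer share = εs/(εs + |εd|) = 0.4/(0.4 + 2.8) = 0.125; seller share = |εd|/(εs + |εd|) = 0.875.

Consumer share = 0.125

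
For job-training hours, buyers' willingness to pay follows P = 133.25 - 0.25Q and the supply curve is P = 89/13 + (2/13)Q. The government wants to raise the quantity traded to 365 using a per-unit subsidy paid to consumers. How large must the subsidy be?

At Q = 365, from the demand curve buyers pay Pb = 133.25 − 0.25·365 = 42; from the supply curve sellers need Ps = 89/13 + (2/13)·365 = 63.
The subsidy must fill the gap: s = Ps − Pb = 63 − 42 = 21.

Required subsidy s = 21 per unit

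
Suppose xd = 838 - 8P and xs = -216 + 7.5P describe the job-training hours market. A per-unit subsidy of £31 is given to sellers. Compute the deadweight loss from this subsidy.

Deadweight loss = £1860

Pre-subsidy: 838 - 8P = -216 + 7.5P gives P* = 68, x* = 294.
With the subsidy, sellers receive Ps = Pb + 31 for each unit, where Pb is the price buyers pay.
Supply in terms of Pb becomes xs = -216 + 7.5(Pb + 31) = 16.5 + 7.5Pb. Setting this equal to demand: 838 - 8Pb = 16.5 + 7.5Pb, so Pb = 53.
Sellers receive Ps = 53 + 31 = 84; x' = 838 − 8·53 = 414.
The subsidy expands output by 414 − 294 = 120 past the efficient level; on those units the gap between marginal cost and willingness to pay runs from 0 up to 31.
DWL = ½ × 31 × 120 = 1860.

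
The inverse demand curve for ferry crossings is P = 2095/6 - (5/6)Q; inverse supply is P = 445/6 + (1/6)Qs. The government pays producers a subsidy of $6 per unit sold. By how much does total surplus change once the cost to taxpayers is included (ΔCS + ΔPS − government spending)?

Net change in total surplus = -$18

Pre-subsidy: 2095/6 - (5/6)Q = 445/6 + (1/6)Q gives Q* = 275 and P* = 120.
With the subsidy, sellers receive Ps = Pb + 6 for each unit, where Pb is the price buyers pay.
On the curves, Pb = 2095/6 - (5/6)Q and Ps = 445/6 + (1/6)Q; the wedge Ps − Pb = 6 gives 445/6 + (1/6)Q − (2095/6 - (5/6)Q) = 6, so Q' = 281.
Then Pb = 2095/6 − (5/6)·281 = 115 and Ps = 445/6 + (1/6)·281 = 121.
ΔCS = ½(275 + 281)(120 − 115) = 1390; ΔPS = ½(275 + 281)(121 − 120) = 278.
Government spending = 6 × 281 = 1686.
Net change = 1390 + 278 − 1686 = -18. The loss equals the DWL triangle ½·6·6.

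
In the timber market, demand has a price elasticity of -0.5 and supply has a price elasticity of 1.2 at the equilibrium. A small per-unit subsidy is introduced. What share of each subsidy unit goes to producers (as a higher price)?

Producer share = 5/17

For a small subsidy around the equilibrium, the benefit split depends on the relative slopes, which at a point are proportional to the elasticities.
Buyer share = εs/(εs + |εd|) = 1.2/(1.2 + 0.5) = 12/17; seller share = |εd|/(εs + |εd|) = 5/17.
So producers capture 5/17 of the subsidy.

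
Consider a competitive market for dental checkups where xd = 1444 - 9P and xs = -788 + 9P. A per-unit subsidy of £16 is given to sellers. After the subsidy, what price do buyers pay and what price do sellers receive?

Pre-subsidy: 1444 - 9P = -788 + 9P gives P* = 124, x* = 328.
With the subsidy, sellers receive Ps = Pb + 16 for each unit, where Pb is the price buyers pay.
Supply in terms of Pb becomes xs = -788 + 9(Pb + 16) = -644 + 9Pb. Setting this equal to demand: 1444 - 9Pb = -644 + 9Pb, so Pb = 116.
Sellers receive Ps = 116 + 16 = 132; x' = 1444 − 9·116 = 400.

Buyers pay £116; sellers receive £132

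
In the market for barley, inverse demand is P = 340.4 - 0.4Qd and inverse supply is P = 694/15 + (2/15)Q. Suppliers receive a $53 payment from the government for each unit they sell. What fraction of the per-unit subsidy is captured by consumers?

Pre-subsidy: 340.4 - 0.4Q = 694/15 + (2/15)Q gives Q* = 551.5 and P* = 119.8.
With the subsidy, sellers receive Ps = Pb + 53 for each unit, where Pb is the price buyers pay.
On the curves, Pb = 340.4 - 0.4Q and Ps = 694/15 + (2/15)Q; the wedge Ps − Pb = 53 gives 694/15 + (2/15)Q − (340.4 - 0.4Q) = 53, so Q' = 650.875.
Then Pb = 340.4 − 0.4·650.875 = 80.05 and Ps = 694/15 + (2/15)·650.875 = 133.05.
Buyers' price falls by P* − Pb = 119.8 − 80.05 = 39.75; sellers' price rises by Ps − P* = 133.05 − 119.8 = 13.25.
So consumers capture 39.75/53 = 0.75 of each unit of subsidy.

Consumer share = 0.75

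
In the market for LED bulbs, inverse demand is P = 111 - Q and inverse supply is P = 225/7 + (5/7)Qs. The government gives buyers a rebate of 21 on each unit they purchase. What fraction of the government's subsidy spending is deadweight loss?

DWL / government spending = 49/466

Pre-subsidy: 111 - Q = 225/7 + (5/7)Q gives Q* = 46 and P* = 65.
With the rebate, buyers effectively pay Pb = Ps − 21, where Ps is the price sellers receive.
On the curves, Pb = 111 - Q and Ps = 225/7 + (5/7)Q; the wedge Ps − Pb = 21 gives 225/7 + (5/7)Q − (111 - Q) = 21, so Q' = 58.25.
Then Pb = 111 − 1·58.25 = 52.75 and Ps = 225/7 + (5/7)·58.25 = 73.75.
ΔCS = ½(46 + 58.25)(65 − 52.75) = 638.53125; ΔPS = ½(46 + 58.25)(73.75 − 65) = 456.09375.
Government spending = 21 × 58.25 = 1223.25.
DWL = ½ × 21 × (58.25 − 46) = 128.625; fraction = 128.625 / 1223.25 = 49/466.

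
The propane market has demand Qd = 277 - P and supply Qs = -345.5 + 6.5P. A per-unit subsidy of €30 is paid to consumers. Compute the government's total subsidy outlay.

Government cost = €6600

Pre-subsidy: 277 - P = -345.5 + 6.5P gives P* = 83, Q* = 194.
With the rebate, buyers effectively pay Pb = Ps − 30, where Ps is the price sellers receive.
Demand in terms of Ps becomes Qd = 277 − 1(Ps − 30) = 307 - Ps. Setting this equal to supply: 307 - Ps = -345.5 + 6.5Ps, so Ps = 87.
Buyers pay Pb = 87 − 30 = 57; Q' = -345.5 + 6.5·87 = 220.
Government outlay = subsidy × quantity = 30 × 220 = 6600.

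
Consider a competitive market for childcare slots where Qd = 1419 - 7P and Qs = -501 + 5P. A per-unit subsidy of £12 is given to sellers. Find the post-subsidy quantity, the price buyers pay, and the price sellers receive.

Pre-subsidy: 1419 - 7P = -501 + 5P gives P* = 160, Q* = 299.
With the subsidy, sellers receive Ps = Pb + 12 for each unit, where Pb is the price buyers pay.
Supply in terms of Pb becomes Qs = -501 + 5(Pb + 12) = -441 + 5Pb. Setting this equal to demand: 1419 - 7Pb = -441 + 5Pb, so Pb = 155.
Sellers receive Ps = 155 + 12 = 167; Q' = 1419 − 7·155 = 334.

Q' = 334; buyers pay £155; sellers receive £167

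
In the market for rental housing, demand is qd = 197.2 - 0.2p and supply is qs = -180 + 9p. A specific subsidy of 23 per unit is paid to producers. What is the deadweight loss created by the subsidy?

Deadweight loss = 51.75

Pre-subsidy: 197.2 - 0.2p = -180 + 9p gives p* = 41, q* = 189.
With the subsidy, sellers receive ps = pb + 23 for each unit, where pb is the price buyers pay.
Supply in terms of pb becomes qs = -180 + 9(pb + 23) = 27 + 9pb. Setting this equal to demand: 197.2 - 0.2pb = 27 + 9pb, so pb = 18.5.
Sellers receive ps = 18.5 + 23 = 41.5; q' = 197.2 − 0.2·18.5 = 193.5.
The subsidy expands output by 193.5 − 189 = 4.5 past the efficient level; on those units the gap between marginal cost and willingness to pay runs from 0 up to 23.
DWL = ½ × 23 × 4.5 = 51.75.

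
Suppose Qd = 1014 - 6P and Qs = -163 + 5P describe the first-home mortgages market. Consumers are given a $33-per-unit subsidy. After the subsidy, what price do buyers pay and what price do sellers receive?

Pre-subsidy: 1014 - 6P = -163 + 5P gives P* = 107, Q* = 372.
With the rebate, buyers effectively pay Pb = Ps − 33, where Ps is the price sellers receive.
Demand in terms of Ps becomes Qd = 1014 − 6(Ps − 33) = 1212 - 6Ps. Setting this equal to supply: 1212 - 6Ps = -163 + 5Ps, so Ps = 125.
Buyers pay Pb = 125 − 33 = 92; Q' = -163 + 5·125 = 462.

Buyers pay $92; sellers receive $125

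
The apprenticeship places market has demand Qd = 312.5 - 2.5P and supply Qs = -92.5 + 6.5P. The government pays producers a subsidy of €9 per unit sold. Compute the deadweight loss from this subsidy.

Pre-subsidy: 312.5 - 2.5P = -92.5 + 6.5P gives P* = 45, Q* = 200.
With the subsidy, sellers receive Ps = Pb + 9 for each unit, where Pb is the price buyers pay.
Supply in terms of Pb becomes Qs = -92.5 + 6.5(Pb + 9) = -34 + 6.5Pb. Setting this equal to demand: 312.5 - 2.5Pb = -34 + 6.5Pb, so Pb = 38.5.
Sellers receive Ps = 38.5 + 9 = 47.5; Q' = 312.5 − 2.5·38.5 = 216.25.
The subsidy expands output by 216.25 − 200 = 16.25 past the efficient level; on those units the gap between marginal cost and willingness to pay runs from 0 up to 9.
DWL = ½ × 9 × 16.25 = 73.125.

Deadweight loss = €73.125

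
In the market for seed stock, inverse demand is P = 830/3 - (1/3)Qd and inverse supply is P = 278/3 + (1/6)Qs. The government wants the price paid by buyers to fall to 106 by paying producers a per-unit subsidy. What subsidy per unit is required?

At a buyer price of 106, quantity demanded is 830 − 3·106 = 512.
Sellers supply 512 only when they receive Ps = 278/3 + (1/6)·512 = 178.
s = Ps − Pb = 178 − 106 = 72.

Required subsidy s = 72 per unit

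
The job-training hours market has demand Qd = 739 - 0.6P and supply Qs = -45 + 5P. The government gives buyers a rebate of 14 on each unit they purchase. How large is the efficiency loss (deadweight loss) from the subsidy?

Deadweight loss = 52.5

Pre-subsidy: 739 - 0.6P = -45 + 5P gives P* = 140, Q* = 655.
With the rebate, buyers effectively pay Pb = Ps − 14, where Ps is the price sellers receive.
Demand in terms of Ps becomes Qd = 739 − 0.6(Ps − 14) = 747.4 - 0.6Ps. Setting this equal to supply: 747.4 - 0.6Ps = -45 + 5Ps, so Ps = 141.5.
Buyers pay Pb = 141.5 − 14 = 127.5; Q' = -45 + 5·141.5 = 662.5.
The subsidy expands output by 662.5 − 655 = 7.5 past the efficient level; on those units the gap between marginal cost and willingness to pay runs from 0 up to 14.
DWL = ½ × 14 × 7.5 = 52.5.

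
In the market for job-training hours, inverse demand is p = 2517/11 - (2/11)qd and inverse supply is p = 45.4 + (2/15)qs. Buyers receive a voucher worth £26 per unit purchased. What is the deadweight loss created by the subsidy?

Pre-subsidy: 2517/11 - (2/11)q = 45.4 + (2/15)q gives q* = 582 and p* = 123.
With the rebate, buyers effectively pay pb = ps − 26, where ps is the price sellers receive.
On the curves, pb = 2517/11 - (2/11)q and ps = 45.4 + (2/15)q; the wedge ps − pb = 26 gives 45.4 + (2/15)q − (2517/11 - (2/11)q) = 26, so q' = 664.5.
Then pb = 2517/11 − (2/11)·664.5 = 108 and ps = 45.4 + (2/15)·664.5 = 134.
The subsidy expands output by 664.5 − 582 = 82.5 past the efficient level; on those units the gap between marginal cost and willingness to pay runs from 0 up to 26.
DWL = ½ × 26 × 82.5 = 1072.5.

Deadweight loss = £1072.5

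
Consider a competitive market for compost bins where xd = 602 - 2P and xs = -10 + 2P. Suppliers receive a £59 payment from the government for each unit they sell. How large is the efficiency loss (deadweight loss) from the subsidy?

Deadweight loss = £1740.5

Pre-subsidy: 602 - 2P = -10 + 2P gives P* = 153, x* = 296.
With the subsidy, sellers receive Ps = Pb + 59 for each unit, where Pb is the price buyers pay.
Supply in terms of Pb becomes xs = -10 + 2(Pb + 59) = 108 + 2Pb. Setting this equal to demand: 602 - 2Pb = 108 + 2Pb, so Pb = 123.5.
Sellers receive Ps = 123.5 + 59 = 182.5; x' = 602 − 2·123.5 = 355.
The subsidy expands output by 355 − 296 = 59 past the efficient level; on those units the gap between marginal cost and willingness to pay runs from 0 up to 59.
DWL = ½ × 59 × 59 = 1740.5.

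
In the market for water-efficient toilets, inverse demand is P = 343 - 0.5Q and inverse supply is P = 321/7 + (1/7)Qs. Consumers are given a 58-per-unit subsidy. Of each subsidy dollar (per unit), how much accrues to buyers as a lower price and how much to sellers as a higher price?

Pre-subsidy: 343 - 0.5Q = 321/7 + (1/7)Q gives Q* = 4160/9 and P* = 1007/9.
With the rebate, buyers effectively pay Pb = Ps − 58, where Ps is the price sellers receive.
On the curves, Pb = 343 - 0.5Q and Ps = 321/7 + (1/7)Q; the wedge Ps − Pb = 58 gives 321/7 + (1/7)Q − (343 - 0.5Q) = 58, so Q' = 4972/9.
Then Pb = 343 − 0.5·(4972/9) = 601/9 and Ps = 321/7 + (1/7)·(4972/9) = 1123/9.
Buyers' price falls by P* − Pb = 1007/9 − 601/9 = 406/9; sellers' price rises by Ps − P* = 1123/9 − 1007/9 = 116/9.

Buyers gain 406/9 per unit; sellers gain 116/9 per unit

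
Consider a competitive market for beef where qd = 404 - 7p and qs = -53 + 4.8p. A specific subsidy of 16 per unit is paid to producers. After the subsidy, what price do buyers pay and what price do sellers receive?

Pre-subsidy: 404 - 7p = -53 + 4.8p gives p* = 2285/59, q* = 7841/59.
With the subsidy, sellers receive ps = pb + 16 for each unit, where pb is the price buyers pay.
Supply in terms of pb becomes qs = -53 + 4.8(pb + 16) = 23.8 + 4.8pb. Setting this equal to demand: 404 - 7pb = 23.8 + 4.8pb, so pb = 1901/59.
Sellers receive ps = 1901/59 + 16 = 2845/59; q' = 404 − 7·(1901/59) = 10529/59.

Buyers pay 1901/59; sellers receive 2845/59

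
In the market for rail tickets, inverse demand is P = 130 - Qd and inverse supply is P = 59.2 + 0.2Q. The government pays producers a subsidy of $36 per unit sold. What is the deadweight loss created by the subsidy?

Pre-subsidy: 130 - Q = 59.2 + 0.2Q gives Q* = 59 and P* = 71.
With the subsidy, sellers receive Ps = Pb + 36 for each unit, where Pb is the price buyers pay.
On the curves, Pb = 130 - Q and Ps = 59.2 + 0.2Q; the wedge Ps − Pb = 36 gives 59.2 + 0.2Q − (130 - Q) = 36, so Q' = 89.
Then Pb = 130 − 1·89 = 41 and Ps = 59.2 + 0.2·89 = 77.
The subsidy expands output by 89 − 59 = 30 past the efficient level; on those units the gap between marginal cost and willingness to pay runs from 0 up to 36.
DWL = ½ × 36 × 30 = 540.

Deadweight loss = $540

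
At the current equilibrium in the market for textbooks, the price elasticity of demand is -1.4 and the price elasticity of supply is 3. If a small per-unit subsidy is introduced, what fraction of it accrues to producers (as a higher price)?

For a small subsidy around the equilibrium, the benefit split depends on the relative slopes, which at a point are proportional to the elasticities.
Buyer share = εs/(εs + |εd|) = 3/(3 + 1.4) = 15/22; seller share = |εd|/(εs + |εd|) = 7/22.
So producers capture 7/22 of the subsidy.

Producer share = 7/22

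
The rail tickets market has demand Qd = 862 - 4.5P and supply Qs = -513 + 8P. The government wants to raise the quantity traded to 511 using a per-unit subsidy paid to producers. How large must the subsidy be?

Required subsidy s = 50 per unit

At Q = 511, invert demand for the buyer price: Pb = (862 − 511)/4.5 = 78; invert supply for the seller price: Ps = (511 − (-513))/8 = 128.
The subsidy must fill the gap: s = Ps − Pb = 128 − 78 = 50.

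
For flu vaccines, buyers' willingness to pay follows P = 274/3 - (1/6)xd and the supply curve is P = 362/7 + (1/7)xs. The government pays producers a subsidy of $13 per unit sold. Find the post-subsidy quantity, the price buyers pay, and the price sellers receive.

x' = 170; buyers pay $63; sellers receive $76

Pre-subsidy: 274/3 - (1/6)x = 362/7 + (1/7)x gives x* = 128 and P* = 70.
With the subsidy, sellers receive Ps = Pb + 13 for each unit, where Pb is the price buyers pay.
On the curves, Pb = 274/3 - (1/6)x and Ps = 362/7 + (1/7)x; the wedge Ps − Pb = 13 gives 362/7 + (1/7)x − (274/3 - (1/6)x) = 13, so x' = 170.
Then Pb = 274/3 − (1/6)·170 = 63 and Ps = 362/7 + (1/7)·170 = 76.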